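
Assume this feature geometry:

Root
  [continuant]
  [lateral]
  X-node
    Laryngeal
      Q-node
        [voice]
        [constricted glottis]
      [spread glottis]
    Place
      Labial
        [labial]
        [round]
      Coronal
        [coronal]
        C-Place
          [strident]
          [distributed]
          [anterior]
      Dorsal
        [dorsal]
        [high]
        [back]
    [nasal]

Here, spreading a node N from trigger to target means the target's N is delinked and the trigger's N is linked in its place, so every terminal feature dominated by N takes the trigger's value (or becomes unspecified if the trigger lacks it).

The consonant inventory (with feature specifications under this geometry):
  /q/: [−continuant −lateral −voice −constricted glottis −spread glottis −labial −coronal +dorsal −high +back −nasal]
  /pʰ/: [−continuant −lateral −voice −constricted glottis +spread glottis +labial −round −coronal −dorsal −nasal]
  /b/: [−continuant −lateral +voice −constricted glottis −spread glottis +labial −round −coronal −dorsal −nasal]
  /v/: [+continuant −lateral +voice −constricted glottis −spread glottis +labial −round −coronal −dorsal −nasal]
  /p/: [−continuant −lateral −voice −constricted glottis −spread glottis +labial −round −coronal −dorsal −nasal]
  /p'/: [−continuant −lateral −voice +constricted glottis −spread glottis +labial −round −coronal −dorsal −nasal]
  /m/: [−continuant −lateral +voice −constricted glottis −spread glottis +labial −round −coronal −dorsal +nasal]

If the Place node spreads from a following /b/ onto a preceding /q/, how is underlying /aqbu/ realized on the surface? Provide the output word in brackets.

The Place node dominates the terminals [labial], [round], [coronal], [strident], [distributed], [anterior], [dorsal], [high], [back].
The target acquires /b/'s values for everything under Place — [+labial], [−round], [−coronal], [−dorsal] — while keeping its own [continuant], [lateral], [voice], ….
The resulting bundle matches /p/ in the inventory; substituting it for /q/ gives [apbu].

[apbu]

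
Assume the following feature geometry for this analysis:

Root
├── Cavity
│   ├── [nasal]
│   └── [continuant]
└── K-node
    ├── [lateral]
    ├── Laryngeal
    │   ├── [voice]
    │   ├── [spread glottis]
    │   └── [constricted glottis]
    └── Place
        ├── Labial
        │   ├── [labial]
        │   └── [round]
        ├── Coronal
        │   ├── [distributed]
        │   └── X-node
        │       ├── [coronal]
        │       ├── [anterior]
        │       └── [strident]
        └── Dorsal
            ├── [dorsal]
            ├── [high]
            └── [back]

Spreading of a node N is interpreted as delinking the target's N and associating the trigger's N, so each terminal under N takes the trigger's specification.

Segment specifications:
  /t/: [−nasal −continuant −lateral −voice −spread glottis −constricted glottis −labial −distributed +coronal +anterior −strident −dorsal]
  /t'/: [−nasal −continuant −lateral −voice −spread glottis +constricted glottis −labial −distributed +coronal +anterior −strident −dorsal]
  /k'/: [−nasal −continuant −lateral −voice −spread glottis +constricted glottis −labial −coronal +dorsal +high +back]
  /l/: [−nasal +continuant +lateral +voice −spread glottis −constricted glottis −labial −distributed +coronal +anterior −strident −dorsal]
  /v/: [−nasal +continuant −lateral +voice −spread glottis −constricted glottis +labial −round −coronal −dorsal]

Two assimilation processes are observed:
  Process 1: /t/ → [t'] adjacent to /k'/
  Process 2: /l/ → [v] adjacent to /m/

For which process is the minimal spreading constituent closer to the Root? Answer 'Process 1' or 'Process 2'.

In Process 1, [constricted glottis] changes, so the minimal spreading node is [constricted glottis] at depth 3.
In Process 2, [lateral], [labial], [round], [coronal], [anterior], [distributed], [strident] change, so the minimal spreading node is K-node at depth 1.
Depth 1 < depth 3; Process 2 involves the structurally higher constituent K-node.

Process 2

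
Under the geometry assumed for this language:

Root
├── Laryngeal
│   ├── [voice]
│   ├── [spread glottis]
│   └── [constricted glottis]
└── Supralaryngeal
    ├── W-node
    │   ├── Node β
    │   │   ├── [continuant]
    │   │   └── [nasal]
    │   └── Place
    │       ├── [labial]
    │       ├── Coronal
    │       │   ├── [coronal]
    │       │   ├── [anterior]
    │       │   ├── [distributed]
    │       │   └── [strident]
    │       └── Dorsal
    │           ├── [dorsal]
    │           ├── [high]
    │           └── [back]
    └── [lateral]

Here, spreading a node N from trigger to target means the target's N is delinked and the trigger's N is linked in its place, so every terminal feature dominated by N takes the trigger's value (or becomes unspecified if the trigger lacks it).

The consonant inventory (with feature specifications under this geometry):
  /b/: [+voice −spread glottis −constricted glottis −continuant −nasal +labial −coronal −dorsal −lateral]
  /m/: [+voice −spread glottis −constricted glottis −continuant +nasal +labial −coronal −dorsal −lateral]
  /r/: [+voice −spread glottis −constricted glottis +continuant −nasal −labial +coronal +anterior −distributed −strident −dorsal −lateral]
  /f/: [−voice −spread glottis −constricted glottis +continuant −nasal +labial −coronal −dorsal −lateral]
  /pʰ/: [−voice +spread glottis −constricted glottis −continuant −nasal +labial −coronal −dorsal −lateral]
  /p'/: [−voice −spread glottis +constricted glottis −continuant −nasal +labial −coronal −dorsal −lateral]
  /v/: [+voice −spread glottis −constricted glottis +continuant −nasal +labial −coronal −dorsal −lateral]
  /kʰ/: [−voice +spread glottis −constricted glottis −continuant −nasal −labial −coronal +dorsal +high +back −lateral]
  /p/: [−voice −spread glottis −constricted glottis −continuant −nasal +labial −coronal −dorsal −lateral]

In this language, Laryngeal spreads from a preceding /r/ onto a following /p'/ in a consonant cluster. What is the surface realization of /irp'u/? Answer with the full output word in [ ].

The Laryngeal node dominates the terminals [voice], [spread glottis], [constricted glottis].
After delinking /p'/'s Laryngeal and linking /r/'s, the affected terminals become [+voice], [−spread glottis], [−constricted glottis]; [continuant], [nasal], [labial], … (outside Laryngeal) are retained from /p'/.
This feature bundle is that of [b], so /irp'u/ surfaces as [irbu].

[irbu]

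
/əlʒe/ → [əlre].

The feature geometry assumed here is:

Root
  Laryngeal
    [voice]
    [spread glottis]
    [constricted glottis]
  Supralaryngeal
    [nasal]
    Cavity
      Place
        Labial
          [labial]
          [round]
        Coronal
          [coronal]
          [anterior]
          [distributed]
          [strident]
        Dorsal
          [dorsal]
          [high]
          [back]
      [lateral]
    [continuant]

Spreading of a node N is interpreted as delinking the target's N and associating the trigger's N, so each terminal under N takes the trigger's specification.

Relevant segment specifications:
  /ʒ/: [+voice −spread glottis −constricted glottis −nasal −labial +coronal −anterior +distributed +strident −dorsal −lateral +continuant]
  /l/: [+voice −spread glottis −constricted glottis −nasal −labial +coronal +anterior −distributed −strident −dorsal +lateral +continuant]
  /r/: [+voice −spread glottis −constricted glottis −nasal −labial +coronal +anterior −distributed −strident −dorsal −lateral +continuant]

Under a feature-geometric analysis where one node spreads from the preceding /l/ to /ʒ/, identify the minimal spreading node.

Comparing /ʒ/ with its surface form [r], the features that change are [anterior], [distributed], [strident].
The smallest constituent containing every changed terminal is Coronal — each of its daughters lacks at least one of the affected features.
If Coronal spreads, every terminal under it takes /l/'s value, producing [r] as observed.
[lateral], a feature on which the two segments disagree outside Coronal, is unchanged — nothing dominating it spread, and Coronal is the minimal sufficient constituent.

Coronal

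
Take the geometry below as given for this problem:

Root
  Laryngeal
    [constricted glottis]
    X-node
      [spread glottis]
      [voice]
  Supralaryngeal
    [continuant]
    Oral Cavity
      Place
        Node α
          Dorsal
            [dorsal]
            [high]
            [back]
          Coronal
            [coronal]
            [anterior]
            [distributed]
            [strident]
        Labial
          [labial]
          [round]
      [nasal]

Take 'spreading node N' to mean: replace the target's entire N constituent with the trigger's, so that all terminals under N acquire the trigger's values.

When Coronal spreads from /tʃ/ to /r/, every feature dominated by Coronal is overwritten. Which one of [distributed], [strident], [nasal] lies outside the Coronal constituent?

Coronal dominates exactly [coronal], [anterior], [distributed], [strident].
[distributed], [strident] all lie under Coronal, so they are overwritten when Coronal spreads.
[nasal] is not within the Coronal subtree (it hangs from Oral Cavity), so /r/'s [nasal] value survives.

[nasal]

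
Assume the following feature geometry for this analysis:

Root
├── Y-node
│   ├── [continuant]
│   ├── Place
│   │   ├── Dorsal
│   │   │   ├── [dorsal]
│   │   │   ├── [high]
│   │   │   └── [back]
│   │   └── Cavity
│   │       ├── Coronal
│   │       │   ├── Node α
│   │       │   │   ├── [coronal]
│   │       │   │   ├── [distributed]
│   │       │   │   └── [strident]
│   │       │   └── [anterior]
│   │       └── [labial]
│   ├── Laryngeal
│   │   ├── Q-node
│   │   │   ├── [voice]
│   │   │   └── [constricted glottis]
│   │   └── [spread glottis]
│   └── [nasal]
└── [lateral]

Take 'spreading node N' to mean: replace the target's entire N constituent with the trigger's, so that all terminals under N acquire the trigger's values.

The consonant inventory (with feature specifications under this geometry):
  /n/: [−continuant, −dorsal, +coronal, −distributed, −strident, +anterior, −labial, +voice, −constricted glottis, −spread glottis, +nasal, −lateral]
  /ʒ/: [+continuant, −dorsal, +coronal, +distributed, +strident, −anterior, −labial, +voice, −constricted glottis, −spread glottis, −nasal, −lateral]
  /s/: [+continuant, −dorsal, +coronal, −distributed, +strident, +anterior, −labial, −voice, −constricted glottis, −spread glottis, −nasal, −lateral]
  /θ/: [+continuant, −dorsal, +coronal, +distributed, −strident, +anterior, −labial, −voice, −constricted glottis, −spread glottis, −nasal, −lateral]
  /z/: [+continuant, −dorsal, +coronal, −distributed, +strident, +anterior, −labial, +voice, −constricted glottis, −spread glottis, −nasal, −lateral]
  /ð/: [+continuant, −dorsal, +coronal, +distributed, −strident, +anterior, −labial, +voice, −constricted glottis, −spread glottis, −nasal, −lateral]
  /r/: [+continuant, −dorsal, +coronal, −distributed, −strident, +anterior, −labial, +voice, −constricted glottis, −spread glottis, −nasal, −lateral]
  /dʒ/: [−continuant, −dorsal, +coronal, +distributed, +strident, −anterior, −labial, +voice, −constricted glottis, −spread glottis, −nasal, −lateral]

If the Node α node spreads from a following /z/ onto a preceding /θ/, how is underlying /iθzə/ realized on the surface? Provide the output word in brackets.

[iszə]

Node α immediately or transitively dominates [coronal], [distributed], [strident].
After delinking /θ/'s Node α and linking /z/'s, the affected terminals become [+coronal], [−distributed], [+strident]; [continuant], [dorsal], [anterior], … (outside Node α) are retained from /θ/.
Among the inventory, only /s/ has exactly this specification, giving the surface form [iszə].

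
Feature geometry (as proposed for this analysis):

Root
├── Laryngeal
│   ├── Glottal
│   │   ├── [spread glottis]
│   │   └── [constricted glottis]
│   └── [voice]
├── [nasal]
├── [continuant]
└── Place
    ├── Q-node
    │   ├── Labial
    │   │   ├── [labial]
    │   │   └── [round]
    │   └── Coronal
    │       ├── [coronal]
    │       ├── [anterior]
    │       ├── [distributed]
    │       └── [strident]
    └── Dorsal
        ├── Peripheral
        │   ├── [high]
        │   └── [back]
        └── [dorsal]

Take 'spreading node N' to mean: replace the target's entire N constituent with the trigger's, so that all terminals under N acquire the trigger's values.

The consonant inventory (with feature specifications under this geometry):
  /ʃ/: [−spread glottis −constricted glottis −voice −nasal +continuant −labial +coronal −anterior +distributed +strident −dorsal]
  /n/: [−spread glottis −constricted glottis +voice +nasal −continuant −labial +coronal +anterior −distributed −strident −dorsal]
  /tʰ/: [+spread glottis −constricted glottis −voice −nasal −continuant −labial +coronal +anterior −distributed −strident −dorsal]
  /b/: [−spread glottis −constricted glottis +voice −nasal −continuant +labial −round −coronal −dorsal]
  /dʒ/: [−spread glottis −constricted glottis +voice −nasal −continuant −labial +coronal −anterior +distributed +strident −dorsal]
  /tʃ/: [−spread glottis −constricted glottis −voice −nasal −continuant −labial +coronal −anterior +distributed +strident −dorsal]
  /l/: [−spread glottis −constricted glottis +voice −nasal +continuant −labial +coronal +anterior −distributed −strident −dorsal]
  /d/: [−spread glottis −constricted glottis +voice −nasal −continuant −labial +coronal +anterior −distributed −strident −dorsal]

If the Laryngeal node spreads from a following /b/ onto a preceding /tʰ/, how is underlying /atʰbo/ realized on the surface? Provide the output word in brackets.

Terminals under Laryngeal in this geometry: [spread glottis], [constricted glottis], [voice].
Spreading Laryngeal from /b/ onto /tʰ/ replaces those values with /b/'s: [−spread glottis], [−constricted glottis], [+voice]. Features outside Laryngeal ([nasal], [continuant], [labial], …) stay as in /tʰ/.
This feature bundle is that of [d], so /atʰbo/ surfaces as [adbo].

[adbo]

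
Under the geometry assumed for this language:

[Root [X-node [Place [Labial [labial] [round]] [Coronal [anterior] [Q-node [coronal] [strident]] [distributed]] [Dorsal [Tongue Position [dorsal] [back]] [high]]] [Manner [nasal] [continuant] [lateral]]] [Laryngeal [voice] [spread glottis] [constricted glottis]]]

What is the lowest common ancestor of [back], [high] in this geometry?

Dorsal

[back] is immediately dominated by Tongue Position.
[high] is immediately dominated by Dorsal.
These paths first converge at Dorsal; no daughter of Dorsal dominates all 2 features, so Dorsal is the minimal constituent.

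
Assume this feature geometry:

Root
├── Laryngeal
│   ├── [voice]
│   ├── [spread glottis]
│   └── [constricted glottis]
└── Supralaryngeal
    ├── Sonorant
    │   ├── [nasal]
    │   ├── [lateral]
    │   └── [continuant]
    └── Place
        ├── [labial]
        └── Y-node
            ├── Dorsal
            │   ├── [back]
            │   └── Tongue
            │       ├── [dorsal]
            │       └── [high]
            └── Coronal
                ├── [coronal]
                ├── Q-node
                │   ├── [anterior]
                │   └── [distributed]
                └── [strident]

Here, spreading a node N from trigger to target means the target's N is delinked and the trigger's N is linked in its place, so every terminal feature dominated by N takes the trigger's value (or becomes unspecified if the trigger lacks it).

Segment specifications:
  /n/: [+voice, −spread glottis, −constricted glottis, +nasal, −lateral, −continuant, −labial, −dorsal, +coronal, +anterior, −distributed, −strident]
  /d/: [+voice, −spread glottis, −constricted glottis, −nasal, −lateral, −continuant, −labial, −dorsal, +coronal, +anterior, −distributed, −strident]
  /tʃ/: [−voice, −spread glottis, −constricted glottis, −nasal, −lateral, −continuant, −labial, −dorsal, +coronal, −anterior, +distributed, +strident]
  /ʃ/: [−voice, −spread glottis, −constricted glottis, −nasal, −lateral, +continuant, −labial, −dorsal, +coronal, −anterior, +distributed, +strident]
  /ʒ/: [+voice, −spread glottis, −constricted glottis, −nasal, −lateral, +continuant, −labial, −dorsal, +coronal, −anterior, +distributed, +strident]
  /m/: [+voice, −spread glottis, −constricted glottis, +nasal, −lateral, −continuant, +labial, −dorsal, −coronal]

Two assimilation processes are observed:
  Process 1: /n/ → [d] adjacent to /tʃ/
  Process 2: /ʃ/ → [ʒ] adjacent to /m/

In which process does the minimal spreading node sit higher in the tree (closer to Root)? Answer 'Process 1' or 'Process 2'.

In Process 1, [nasal] changes, so the minimal spreading node is [nasal] at depth 3.
In Process 2, [voice] changes, so the minimal spreading node is [voice] at depth 2.
[voice] is closer to Root than [nasal], so Process 2 spreads the higher node.

Process 2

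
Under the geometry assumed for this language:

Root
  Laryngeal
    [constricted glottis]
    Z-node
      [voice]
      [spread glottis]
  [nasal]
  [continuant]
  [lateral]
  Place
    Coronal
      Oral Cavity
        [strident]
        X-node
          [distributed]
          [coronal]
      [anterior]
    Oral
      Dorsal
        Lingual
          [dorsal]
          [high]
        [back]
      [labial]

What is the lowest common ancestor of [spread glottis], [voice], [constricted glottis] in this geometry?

Laryngeal

[spread glottis]: Root > Laryngeal > Z-node > [spread glottis].
[voice]: Root > Laryngeal > Z-node > [voice].
[constricted glottis]: Root > Laryngeal > [constricted glottis].
These paths first converge at Laryngeal; no daughter of Laryngeal dominates all 3 features, so Laryngeal is the minimal constituent.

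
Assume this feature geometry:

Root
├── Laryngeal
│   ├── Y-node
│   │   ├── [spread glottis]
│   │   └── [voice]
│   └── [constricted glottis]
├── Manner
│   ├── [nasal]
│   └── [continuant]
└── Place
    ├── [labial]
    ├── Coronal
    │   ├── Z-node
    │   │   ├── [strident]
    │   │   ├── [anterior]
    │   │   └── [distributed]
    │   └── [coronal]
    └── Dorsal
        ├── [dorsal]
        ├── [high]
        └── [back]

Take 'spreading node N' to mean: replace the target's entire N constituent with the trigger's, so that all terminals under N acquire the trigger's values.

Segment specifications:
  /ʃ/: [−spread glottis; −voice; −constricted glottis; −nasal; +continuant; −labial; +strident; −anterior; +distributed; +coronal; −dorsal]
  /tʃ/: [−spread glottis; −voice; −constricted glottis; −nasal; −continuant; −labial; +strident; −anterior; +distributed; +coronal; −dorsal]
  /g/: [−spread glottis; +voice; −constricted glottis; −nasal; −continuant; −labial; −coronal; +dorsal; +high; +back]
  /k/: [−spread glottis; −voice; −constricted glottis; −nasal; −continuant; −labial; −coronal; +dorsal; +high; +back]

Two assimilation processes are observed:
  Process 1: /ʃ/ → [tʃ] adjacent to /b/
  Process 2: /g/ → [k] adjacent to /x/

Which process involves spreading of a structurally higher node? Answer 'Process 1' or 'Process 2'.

Process 1

Process 1 alters [continuant]; the lowest dominating node is [continuant] (depth 2 from Root).
Process 2 alters [voice]; the lowest dominating node is [voice] (depth 3 from Root).
[continuant] is closer to Root than [voice], so Process 1 spreads the higher node.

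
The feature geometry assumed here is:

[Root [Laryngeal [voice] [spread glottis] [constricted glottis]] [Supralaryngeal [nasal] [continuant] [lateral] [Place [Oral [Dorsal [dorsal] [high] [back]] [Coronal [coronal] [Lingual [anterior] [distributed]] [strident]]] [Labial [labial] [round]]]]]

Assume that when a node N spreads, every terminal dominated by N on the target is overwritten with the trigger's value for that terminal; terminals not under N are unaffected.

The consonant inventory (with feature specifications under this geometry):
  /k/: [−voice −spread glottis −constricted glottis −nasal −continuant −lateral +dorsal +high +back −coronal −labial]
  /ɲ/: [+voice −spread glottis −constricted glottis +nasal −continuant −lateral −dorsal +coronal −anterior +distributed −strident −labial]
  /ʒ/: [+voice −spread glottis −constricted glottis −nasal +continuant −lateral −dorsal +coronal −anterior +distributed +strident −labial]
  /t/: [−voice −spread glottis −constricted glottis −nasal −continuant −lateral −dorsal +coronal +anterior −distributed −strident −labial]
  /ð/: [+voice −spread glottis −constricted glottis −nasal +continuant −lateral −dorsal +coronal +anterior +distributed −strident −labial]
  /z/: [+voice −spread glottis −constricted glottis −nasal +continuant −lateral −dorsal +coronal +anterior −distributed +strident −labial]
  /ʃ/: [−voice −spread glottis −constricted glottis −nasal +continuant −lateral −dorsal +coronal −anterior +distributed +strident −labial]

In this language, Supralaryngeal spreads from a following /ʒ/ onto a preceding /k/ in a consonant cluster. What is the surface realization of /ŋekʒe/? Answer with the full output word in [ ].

[ŋeʃʒe]

Supralaryngeal immediately or transitively dominates [nasal], [continuant], [lateral], [dorsal], [high], [back], [coronal], [anterior], [distributed], [strident], [labial], [round].
The target acquires /ʒ/'s values for everything under Supralaryngeal — [−nasal], [+continuant], [−lateral], [−dorsal], [+coronal], [−anterior], [+distributed], [+strident], [−labial] — while keeping its own [voice], [spread glottis], [constricted glottis].
Among the inventory, only /ʃ/ has exactly this specification, giving the surface form [ŋeʃʒe].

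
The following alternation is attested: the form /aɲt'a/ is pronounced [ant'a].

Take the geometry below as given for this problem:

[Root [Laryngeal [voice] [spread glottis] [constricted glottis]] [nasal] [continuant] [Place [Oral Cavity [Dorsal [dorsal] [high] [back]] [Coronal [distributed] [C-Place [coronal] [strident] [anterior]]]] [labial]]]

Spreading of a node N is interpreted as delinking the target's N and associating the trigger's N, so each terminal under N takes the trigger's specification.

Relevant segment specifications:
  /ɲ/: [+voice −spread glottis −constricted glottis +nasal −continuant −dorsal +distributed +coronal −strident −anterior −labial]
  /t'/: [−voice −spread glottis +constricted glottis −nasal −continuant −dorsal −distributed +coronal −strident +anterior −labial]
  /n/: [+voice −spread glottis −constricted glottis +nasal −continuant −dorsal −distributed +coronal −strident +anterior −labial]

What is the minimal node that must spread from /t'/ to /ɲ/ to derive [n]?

Coronal

Comparing /ɲ/ with its surface form [n], the features that change are [anterior], [distributed].
These terminals are all dominated by Coronal, and no proper subconstituent of Coronal covers them all; Coronal is their lowest common ancestor.
Delinking /ɲ/'s Coronal and associating /t'/'s Coronal gives precisely the feature bundle of [n].
[nasal], [constricted glottis] stay as in /ɲ/ although /t'/ differs there, so no node dominating them spread; among the remaining candidates Coronal is the lowest that derives the output.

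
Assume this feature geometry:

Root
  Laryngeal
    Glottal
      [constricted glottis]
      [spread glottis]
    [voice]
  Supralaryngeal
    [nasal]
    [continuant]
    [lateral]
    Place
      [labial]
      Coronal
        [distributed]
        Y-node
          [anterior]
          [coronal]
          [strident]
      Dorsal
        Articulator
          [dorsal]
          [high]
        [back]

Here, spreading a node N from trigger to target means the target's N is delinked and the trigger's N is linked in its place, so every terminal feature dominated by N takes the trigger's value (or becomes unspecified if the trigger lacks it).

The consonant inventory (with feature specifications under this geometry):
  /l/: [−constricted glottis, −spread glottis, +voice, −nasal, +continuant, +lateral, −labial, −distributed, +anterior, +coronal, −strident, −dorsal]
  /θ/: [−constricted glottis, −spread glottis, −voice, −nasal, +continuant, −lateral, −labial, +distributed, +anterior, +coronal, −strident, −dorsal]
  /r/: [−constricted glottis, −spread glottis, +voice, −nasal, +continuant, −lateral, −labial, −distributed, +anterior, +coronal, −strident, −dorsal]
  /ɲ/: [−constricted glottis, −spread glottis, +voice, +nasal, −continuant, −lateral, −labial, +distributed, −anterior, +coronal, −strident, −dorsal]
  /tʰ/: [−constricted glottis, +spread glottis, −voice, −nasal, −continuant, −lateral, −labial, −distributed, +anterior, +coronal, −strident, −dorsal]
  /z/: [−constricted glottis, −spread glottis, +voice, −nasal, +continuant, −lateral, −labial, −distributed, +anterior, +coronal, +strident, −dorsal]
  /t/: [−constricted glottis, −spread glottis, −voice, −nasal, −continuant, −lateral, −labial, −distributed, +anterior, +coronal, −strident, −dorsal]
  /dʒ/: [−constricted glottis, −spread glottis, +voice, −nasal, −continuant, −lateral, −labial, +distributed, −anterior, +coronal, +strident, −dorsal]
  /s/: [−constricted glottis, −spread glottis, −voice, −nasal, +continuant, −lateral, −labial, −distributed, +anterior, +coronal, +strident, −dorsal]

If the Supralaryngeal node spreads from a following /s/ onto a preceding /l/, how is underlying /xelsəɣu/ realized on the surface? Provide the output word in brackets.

Terminals under Supralaryngeal in this geometry: [nasal], [continuant], [lateral], [labial], [distributed], [anterior], [coronal], [strident], [dorsal], [high], [back].
Spreading Supralaryngeal from /s/ onto /l/ replaces those values with /s/'s: [−nasal], [+continuant], [−lateral], [−labial], [−distributed], [+anterior], [+coronal], [+strident], [−dorsal]. Features outside Supralaryngeal ([constricted glottis], [spread glottis], [voice]) stay as in /l/.
This feature bundle is that of [z], so /xelsəɣu/ surfaces as [xezsəɣu].

[xezsəɣu]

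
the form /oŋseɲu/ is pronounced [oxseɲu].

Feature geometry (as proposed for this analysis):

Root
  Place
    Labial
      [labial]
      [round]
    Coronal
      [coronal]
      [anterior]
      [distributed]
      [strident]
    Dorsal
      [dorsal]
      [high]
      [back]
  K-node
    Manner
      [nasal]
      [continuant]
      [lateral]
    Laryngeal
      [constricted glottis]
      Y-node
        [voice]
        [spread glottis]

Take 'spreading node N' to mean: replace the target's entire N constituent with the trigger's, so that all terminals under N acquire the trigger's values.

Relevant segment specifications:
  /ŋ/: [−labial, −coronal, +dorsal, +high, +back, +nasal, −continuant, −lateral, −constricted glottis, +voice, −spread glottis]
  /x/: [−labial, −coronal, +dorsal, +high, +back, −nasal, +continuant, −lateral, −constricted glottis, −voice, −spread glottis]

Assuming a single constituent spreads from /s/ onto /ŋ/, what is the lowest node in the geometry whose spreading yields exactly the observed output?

The alternation /ŋ/ → [x] changes [voice], [nasal], [continuant] and nothing else.
Tracing each changed feature up the tree, the paths first meet at K-node; any lower node misses at least one of them.
Spreading K-node from /s/ overwrites each of those terminals with /s/'s values, yielding exactly [x].
Since [dorsal], [coronal] are preserved even though /s/ disagrees there, no node above K-node spread.

K-node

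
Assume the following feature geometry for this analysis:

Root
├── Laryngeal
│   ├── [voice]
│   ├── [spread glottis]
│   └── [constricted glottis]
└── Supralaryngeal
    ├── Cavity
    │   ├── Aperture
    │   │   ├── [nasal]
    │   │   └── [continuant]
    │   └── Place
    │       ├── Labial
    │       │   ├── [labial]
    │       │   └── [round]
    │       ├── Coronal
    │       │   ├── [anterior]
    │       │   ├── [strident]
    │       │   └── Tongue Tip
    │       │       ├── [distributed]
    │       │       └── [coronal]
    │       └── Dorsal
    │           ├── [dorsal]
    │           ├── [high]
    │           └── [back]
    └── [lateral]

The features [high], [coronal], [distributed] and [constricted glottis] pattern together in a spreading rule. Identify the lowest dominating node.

[high] is immediately dominated by Dorsal.
[coronal] is immediately dominated by Tongue Tip.
[distributed] is immediately dominated by Tongue Tip.
[constricted glottis] is immediately dominated by Laryngeal.
The lowest node appearing on every path is Root; each proper daughter of Root fails to dominate at least one of the listed features.

Root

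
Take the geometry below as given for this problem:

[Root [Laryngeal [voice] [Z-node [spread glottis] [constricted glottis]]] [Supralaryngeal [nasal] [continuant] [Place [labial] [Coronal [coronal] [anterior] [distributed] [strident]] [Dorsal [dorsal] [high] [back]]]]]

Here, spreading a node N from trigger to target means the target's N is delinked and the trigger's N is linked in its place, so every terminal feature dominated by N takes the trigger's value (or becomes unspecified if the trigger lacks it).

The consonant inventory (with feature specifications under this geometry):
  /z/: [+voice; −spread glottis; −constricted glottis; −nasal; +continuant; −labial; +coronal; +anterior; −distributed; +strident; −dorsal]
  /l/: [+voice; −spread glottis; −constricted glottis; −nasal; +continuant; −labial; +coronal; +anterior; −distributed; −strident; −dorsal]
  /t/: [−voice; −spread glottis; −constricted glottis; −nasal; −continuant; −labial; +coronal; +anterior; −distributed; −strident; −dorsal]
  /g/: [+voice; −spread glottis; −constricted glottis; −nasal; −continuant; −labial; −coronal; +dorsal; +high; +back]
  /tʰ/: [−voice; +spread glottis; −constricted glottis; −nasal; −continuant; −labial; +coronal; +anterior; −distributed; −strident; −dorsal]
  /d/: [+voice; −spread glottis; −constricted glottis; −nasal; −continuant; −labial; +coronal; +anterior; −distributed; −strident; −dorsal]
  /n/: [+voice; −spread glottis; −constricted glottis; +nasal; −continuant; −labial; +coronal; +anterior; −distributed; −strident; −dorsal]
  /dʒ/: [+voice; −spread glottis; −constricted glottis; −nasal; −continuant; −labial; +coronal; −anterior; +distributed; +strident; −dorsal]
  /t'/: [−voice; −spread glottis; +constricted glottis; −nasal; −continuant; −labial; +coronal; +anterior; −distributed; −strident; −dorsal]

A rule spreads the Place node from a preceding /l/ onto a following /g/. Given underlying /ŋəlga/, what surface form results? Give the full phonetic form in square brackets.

The Place node dominates the terminals [labial], [coronal], [anterior], [distributed], [strident], [dorsal], [high], [back].
The target acquires /l/'s values for everything under Place — [−labial], [+coronal], [+anterior], [−distributed], [−strident], [−dorsal] — while keeping its own [voice], [spread glottis], [constricted glottis], ….
This feature bundle is that of [d], so /ŋəlga/ surfaces as [ŋəlda].

[ŋəlda]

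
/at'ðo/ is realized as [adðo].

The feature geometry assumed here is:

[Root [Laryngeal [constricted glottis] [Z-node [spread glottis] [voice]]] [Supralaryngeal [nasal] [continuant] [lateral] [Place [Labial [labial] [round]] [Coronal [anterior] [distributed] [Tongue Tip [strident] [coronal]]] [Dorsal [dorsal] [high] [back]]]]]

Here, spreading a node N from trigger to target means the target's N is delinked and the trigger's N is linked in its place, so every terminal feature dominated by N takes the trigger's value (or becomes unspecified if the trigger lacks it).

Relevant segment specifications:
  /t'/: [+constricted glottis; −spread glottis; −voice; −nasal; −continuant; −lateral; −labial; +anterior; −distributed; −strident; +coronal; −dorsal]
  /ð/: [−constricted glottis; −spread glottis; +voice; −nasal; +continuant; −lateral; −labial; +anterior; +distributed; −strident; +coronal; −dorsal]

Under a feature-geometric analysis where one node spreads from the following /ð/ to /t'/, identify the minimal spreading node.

/t'/ and [d] differ in [voice], [constricted glottis]; every other specified feature is identical.
Tracing each changed feature up the tree, the paths first meet at Laryngeal; any lower node misses at least one of them.
Spreading Laryngeal from /ð/ overwrites each of those terminals with /ð/'s values, yielding exactly [d].
Since [continuant], [distributed] are preserved even though /ð/ disagrees there, no node above Laryngeal spread.

Laryngeal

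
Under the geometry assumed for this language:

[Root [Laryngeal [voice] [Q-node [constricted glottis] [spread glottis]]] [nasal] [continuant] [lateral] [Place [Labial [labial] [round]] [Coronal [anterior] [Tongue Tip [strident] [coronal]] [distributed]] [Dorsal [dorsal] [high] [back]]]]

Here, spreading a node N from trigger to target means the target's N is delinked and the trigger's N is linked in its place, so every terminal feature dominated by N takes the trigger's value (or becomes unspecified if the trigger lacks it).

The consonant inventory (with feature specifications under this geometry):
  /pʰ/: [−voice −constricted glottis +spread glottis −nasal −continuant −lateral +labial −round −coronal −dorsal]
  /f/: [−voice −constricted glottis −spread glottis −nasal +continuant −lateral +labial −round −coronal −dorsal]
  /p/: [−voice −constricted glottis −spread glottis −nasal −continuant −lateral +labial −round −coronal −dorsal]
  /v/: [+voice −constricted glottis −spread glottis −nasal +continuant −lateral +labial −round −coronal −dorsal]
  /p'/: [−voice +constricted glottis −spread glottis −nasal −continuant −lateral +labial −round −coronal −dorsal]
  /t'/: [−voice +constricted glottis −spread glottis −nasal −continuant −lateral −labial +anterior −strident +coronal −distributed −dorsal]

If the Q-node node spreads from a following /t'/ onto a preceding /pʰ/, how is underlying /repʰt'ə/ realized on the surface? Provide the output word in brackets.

The Q-node node dominates the terminals [constricted glottis], [spread glottis].
After delinking /pʰ/'s Q-node and linking /t'/'s, the affected terminals become [+constricted glottis], [−spread glottis]; [voice], [nasal], [continuant], … (outside Q-node) are retained from /pʰ/.
This feature bundle is that of [p'], so /repʰt'ə/ surfaces as [rep't'ə].

[rep't'ə]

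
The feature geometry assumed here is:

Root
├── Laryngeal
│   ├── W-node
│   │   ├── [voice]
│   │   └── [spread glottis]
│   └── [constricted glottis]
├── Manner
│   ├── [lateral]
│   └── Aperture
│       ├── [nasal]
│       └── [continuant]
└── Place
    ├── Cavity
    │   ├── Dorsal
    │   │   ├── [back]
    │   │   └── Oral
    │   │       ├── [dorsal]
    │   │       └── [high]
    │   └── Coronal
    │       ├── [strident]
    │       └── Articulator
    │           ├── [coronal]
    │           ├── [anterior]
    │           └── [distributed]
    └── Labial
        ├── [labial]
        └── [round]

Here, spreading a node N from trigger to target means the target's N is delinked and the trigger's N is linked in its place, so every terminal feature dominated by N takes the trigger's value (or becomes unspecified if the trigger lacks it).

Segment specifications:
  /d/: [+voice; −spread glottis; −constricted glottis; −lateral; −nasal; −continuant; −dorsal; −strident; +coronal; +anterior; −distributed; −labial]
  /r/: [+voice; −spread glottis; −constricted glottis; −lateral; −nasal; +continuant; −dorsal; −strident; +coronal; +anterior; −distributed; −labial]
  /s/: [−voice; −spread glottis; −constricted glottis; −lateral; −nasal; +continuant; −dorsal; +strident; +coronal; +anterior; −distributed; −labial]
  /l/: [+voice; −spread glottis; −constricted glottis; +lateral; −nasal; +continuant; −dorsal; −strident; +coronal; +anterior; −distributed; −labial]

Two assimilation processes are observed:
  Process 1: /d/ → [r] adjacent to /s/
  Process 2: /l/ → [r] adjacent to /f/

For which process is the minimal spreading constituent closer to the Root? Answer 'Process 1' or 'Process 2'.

Process 2

In Process 1, [continuant] changes, so the minimal spreading node is [continuant] at depth 3.
In Process 2, [lateral] changes, so the minimal spreading node is [lateral] at depth 2.
[lateral] is closer to Root than [continuant], so Process 2 spreads the higher node.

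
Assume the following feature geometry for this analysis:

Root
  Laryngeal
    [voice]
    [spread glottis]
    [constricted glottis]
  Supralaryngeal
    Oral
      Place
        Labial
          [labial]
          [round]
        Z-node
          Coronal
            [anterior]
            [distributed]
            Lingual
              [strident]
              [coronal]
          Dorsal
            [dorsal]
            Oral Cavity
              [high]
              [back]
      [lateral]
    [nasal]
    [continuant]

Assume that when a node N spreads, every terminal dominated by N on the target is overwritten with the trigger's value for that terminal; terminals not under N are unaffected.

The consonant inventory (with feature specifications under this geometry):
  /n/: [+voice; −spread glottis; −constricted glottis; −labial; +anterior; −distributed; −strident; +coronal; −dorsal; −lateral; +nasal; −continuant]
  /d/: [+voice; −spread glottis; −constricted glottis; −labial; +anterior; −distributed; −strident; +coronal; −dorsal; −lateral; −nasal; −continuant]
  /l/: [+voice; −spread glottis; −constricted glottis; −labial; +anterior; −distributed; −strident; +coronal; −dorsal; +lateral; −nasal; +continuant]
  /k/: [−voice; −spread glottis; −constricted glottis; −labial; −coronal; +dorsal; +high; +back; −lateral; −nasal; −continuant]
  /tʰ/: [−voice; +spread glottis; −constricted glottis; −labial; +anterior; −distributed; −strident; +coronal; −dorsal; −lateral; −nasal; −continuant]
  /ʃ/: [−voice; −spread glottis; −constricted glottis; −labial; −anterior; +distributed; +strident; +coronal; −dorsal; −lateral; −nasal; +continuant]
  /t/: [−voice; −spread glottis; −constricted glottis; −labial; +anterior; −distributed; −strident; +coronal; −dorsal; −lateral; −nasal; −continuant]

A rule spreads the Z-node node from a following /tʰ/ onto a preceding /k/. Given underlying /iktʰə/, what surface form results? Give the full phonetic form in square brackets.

Z-node immediately or transitively dominates [anterior], [distributed], [strident], [coronal], [dorsal], [high], [back].
After delinking /k/'s Z-node and linking /tʰ/'s, the affected terminals become [+anterior], [−distributed], [−strident], [+coronal], [−dorsal]; [voice], [spread glottis], [constricted glottis], … (outside Z-node) are retained from /k/.
The resulting bundle matches /t/ in the inventory; substituting it for /k/ gives [ittʰə].

[ittʰə]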